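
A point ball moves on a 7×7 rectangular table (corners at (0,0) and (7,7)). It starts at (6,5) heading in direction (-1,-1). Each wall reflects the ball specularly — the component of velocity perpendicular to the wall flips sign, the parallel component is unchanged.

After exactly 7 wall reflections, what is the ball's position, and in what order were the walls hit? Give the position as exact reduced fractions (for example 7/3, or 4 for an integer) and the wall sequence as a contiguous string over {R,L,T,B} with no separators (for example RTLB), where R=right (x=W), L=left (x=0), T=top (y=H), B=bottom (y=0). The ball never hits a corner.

1. t=5 → B at (1,0); v=(-1,1)
2. t=1 → L at (0,1); v=(1,1)
3. t=6 → T at (6,7); v=(1,-1)
4. t=1 → R at (7,6); v=(-1,-1)
5. t=6 → B at (1,0); v=(-1,1)
6. t=1 → L at (0,1); v=(1,1)
7. t=6 → T at (6,7); v=(1,-1)

Final position: (6,7)
Wall sequence: BLTRBLT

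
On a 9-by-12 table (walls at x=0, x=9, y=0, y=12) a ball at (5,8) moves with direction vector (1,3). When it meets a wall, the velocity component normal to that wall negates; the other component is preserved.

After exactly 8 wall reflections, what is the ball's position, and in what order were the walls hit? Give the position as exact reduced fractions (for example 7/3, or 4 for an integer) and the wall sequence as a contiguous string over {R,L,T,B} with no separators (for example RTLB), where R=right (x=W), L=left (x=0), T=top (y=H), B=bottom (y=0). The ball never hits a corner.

1. t=4/3 → T at (19/3,12); v=(1,-3)
2. t=8/3 → R at (9,4); v=(-1,-3)
3. t=4/3 → B at (23/3,0); v=(-1,3)
4. t=4 → T at (11/3,12); v=(-1,-3)
5. t=11/3 → L at (0,1); v=(1,-3)
6. t=1/3 → B at (1/3,0); v=(1,3)
7. t=4 → T at (13/3,12); v=(1,-3)
8. t=4 → B at (25/3,0); v=(1,3)

Final position: (25/3,0)
Wall sequence: TRBTLBTB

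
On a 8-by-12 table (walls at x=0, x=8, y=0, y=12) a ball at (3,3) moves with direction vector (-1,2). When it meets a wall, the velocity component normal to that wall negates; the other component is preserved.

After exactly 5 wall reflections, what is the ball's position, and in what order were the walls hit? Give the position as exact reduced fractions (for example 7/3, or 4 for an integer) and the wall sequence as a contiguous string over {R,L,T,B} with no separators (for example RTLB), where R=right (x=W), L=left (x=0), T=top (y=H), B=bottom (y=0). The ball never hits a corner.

Final position: (5/2,12)
Wall sequence: LTBRT

1. t=3 → L at (0,9); v=(1,2)
2. t=3/2 → T at (3/2,12); v=(1,-2)
3. t=6 → B at (15/2,0); v=(1,2)
4. t=1/2 → R at (8,1); v=(-1,2)
5. t=11/2 → T at (5/2,12); v=(-1,-2)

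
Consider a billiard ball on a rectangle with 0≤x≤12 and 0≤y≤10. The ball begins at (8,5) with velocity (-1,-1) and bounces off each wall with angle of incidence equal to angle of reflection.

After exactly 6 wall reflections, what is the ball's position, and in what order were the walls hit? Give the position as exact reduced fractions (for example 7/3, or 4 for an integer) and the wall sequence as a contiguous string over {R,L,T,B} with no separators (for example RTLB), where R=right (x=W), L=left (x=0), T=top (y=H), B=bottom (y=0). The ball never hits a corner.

Final position: (0,7)
Wall sequence: BLTRBL

1. t=5 → B at (3,0); v=(-1,1)
2. t=3 → L at (0,3); v=(1,1)
3. t=7 → T at (7,10); v=(1,-1)
4. t=5 → R at (12,5); v=(-1,-1)
5. t=5 → B at (7,0); v=(-1,1)
6. t=7 → L at (0,7); v=(1,1)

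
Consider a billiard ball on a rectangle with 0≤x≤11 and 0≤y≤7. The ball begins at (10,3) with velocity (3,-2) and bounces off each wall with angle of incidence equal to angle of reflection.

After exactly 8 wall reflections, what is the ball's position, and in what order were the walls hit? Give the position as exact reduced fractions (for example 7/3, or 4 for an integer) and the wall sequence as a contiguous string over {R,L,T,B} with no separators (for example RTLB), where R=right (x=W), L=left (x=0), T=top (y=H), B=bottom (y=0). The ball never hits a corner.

1. t=1/3 → R at (11,7/3); v=(-3,-2)
2. t=7/6 → B at (15/2,0); v=(-3,2)
3. t=5/2 → L at (0,5); v=(3,2)
4. t=1 → T at (3,7); v=(3,-2)
5. t=8/3 → R at (11,5/3); v=(-3,-2)
6. t=5/6 → B at (17/2,0); v=(-3,2)
7. t=17/6 → L at (0,17/3); v=(3,2)
8. t=2/3 → T at (2,7); v=(3,-2)

Final position: (2,7)
Wall sequence: RBLTRBLT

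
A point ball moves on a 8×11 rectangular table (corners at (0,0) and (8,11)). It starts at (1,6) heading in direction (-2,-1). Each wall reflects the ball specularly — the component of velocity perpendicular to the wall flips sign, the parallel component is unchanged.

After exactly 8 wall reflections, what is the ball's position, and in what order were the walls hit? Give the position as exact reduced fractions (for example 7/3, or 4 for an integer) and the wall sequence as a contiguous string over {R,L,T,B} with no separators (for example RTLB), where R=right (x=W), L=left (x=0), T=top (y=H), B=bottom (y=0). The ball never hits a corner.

1. t=1/2 → L at (0,11/2); v=(2,-1)
2. t=4 → R at (8,3/2); v=(-2,-1)
3. t=3/2 → B at (5,0); v=(-2,1)
4. t=5/2 → L at (0,5/2); v=(2,1)
5. t=4 → R at (8,13/2); v=(-2,1)
6. t=4 → L at (0,21/2); v=(2,1)
7. t=1/2 → T at (1,11); v=(2,-1)
8. t=7/2 → R at (8,15/2); v=(-2,-1)

Final position: (8,15/2)
Wall sequence: LRBLRLTR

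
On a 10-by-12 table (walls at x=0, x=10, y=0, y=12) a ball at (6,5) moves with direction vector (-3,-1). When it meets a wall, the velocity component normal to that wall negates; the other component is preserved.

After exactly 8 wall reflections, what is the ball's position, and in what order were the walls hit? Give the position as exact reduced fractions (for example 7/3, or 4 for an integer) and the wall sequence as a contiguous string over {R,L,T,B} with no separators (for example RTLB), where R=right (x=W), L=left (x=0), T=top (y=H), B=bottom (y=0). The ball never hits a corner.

Final position: (10,31/3)
Wall sequence: LBRLRLTR

1. t=2 → L at (0,3); v=(3,-1)
2. t=3 → B at (9,0); v=(3,1)
3. t=1/3 → R at (10,1/3); v=(-3,1)
4. t=10/3 → L at (0,11/3); v=(3,1)
5. t=10/3 → R at (10,7); v=(-3,1)
6. t=10/3 → L at (0,31/3); v=(3,1)
7. t=5/3 → T at (5,12); v=(3,-1)
8. t=5/3 → R at (10,31/3); v=(-3,-1)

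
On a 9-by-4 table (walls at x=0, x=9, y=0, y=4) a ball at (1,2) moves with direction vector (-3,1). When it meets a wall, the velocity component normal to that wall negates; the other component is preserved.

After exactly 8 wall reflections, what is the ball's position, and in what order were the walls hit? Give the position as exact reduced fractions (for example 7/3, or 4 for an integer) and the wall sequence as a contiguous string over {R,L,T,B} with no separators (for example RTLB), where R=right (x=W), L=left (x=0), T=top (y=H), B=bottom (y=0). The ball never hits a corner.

1. t=1/3 → L at (0,7/3); v=(3,1)
2. t=5/3 → T at (5,4); v=(3,-1)
3. t=4/3 → R at (9,8/3); v=(-3,-1)
4. t=8/3 → B at (1,0); v=(-3,1)
5. t=1/3 → L at (0,1/3); v=(3,1)
6. t=3 → R at (9,10/3); v=(-3,1)
7. t=2/3 → T at (7,4); v=(-3,-1)
8. t=7/3 → L at (0,5/3); v=(3,-1)

Final position: (0,5/3)
Wall sequence: LTRBLRTL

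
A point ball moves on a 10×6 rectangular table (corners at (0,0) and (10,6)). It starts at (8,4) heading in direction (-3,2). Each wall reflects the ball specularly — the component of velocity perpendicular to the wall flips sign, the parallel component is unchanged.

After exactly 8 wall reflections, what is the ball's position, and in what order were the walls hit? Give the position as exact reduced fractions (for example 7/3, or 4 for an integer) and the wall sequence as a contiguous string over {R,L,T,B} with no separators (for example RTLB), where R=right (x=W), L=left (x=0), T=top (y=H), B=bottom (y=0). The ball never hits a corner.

1. t=1 → T at (5,6); v=(-3,-2)
2. t=5/3 → L at (0,8/3); v=(3,-2)
3. t=4/3 → B at (4,0); v=(3,2)
4. t=2 → R at (10,4); v=(-3,2)
5. t=1 → T at (7,6); v=(-3,-2)
6. t=7/3 → L at (0,4/3); v=(3,-2)
7. t=2/3 → B at (2,0); v=(3,2)
8. t=8/3 → R at (10,16/3); v=(-3,2)

Final position: (10,16/3)
Wall sequence: TLBRTLBR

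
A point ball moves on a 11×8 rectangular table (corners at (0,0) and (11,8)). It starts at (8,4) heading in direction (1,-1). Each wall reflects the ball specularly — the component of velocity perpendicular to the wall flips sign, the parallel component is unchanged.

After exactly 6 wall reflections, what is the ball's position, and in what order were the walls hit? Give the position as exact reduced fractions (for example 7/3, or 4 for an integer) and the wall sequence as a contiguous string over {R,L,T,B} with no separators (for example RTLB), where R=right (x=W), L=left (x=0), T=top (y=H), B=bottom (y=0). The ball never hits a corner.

Final position: (11,5)
Wall sequence: RBTLBR

1. t=3 → R at (11,1); v=(-1,-1)
2. t=1 → B at (10,0); v=(-1,1)
3. t=8 → T at (2,8); v=(-1,-1)
4. t=2 → L at (0,6); v=(1,-1)
5. t=6 → B at (6,0); v=(1,1)
6. t=5 → R at (11,5); v=(-1,1)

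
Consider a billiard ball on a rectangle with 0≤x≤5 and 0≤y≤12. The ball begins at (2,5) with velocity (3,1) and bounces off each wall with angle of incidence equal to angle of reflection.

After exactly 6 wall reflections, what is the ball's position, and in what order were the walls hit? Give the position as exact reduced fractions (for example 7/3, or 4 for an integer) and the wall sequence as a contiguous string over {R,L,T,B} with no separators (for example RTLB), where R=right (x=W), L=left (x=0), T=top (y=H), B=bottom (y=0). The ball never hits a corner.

Final position: (5,34/3)
Wall sequence: RLRLTR

1. t=1 → R at (5,6); v=(-3,1)
2. t=5/3 → L at (0,23/3); v=(3,1)
3. t=5/3 → R at (5,28/3); v=(-3,1)
4. t=5/3 → L at (0,11); v=(3,1)
5. t=1 → T at (3,12); v=(3,-1)
6. t=2/3 → R at (5,34/3); v=(-3,-1)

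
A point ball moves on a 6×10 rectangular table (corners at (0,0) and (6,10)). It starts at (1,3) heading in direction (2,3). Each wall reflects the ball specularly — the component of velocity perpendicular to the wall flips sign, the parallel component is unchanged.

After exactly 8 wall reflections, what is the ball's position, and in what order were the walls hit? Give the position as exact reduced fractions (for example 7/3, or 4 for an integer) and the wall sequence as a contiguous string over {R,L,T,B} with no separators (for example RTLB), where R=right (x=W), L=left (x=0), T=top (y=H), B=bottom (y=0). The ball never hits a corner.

1. t=7/3 → T at (17/3,10); v=(2,-3)
2. t=1/6 → R at (6,19/2); v=(-2,-3)
3. t=3 → L at (0,1/2); v=(2,-3)
4. t=1/6 → B at (1/3,0); v=(2,3)
5. t=17/6 → R at (6,17/2); v=(-2,3)
6. t=1/2 → T at (5,10); v=(-2,-3)
7. t=5/2 → L at (0,5/2); v=(2,-3)
8. t=5/6 → B at (5/3,0); v=(2,3)

Final position: (5/3,0)
Wall sequence: TRLBRTLB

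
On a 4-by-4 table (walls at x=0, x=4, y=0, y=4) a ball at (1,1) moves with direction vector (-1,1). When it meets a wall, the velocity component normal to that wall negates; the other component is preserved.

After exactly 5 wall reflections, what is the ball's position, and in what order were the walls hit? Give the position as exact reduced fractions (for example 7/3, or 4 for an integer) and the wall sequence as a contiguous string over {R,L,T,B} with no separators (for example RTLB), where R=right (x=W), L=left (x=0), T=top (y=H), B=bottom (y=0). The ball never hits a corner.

1. t=1 → L at (0,2); v=(1,1)
2. t=2 → T at (2,4); v=(1,-1)
3. t=2 → R at (4,2); v=(-1,-1)
4. t=2 → B at (2,0); v=(-1,1)
5. t=2 → L at (0,2); v=(1,1)

Final position: (0,2)
Wall sequence: LTRBL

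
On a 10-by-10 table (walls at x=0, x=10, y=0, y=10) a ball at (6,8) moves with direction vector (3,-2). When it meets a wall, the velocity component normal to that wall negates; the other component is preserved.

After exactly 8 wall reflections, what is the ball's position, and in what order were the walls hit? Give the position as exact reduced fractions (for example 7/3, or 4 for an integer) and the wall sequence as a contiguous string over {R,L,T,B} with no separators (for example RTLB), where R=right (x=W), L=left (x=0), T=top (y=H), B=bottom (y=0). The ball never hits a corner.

1. t=4/3 → R at (10,16/3); v=(-3,-2)
2. t=8/3 → B at (2,0); v=(-3,2)
3. t=2/3 → L at (0,4/3); v=(3,2)
4. t=10/3 → R at (10,8); v=(-3,2)
5. t=1 → T at (7,10); v=(-3,-2)
6. t=7/3 → L at (0,16/3); v=(3,-2)
7. t=8/3 → B at (8,0); v=(3,2)
8. t=2/3 → R at (10,4/3); v=(-3,2)

Final position: (10,4/3)
Wall sequence: RBLRTLBR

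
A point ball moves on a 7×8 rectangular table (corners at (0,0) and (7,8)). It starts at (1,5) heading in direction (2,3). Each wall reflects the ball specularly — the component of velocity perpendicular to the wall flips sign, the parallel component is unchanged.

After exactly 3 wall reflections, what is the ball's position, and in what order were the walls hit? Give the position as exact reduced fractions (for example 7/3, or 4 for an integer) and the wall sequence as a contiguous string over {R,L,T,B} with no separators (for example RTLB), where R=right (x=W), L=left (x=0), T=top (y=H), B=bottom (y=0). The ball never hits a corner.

1. t=1 → T at (3,8); v=(2,-3)
2. t=2 → R at (7,2); v=(-2,-3)
3. t=2/3 → B at (17/3,0); v=(-2,3)

Final position: (17/3,0)
Wall sequence: TRB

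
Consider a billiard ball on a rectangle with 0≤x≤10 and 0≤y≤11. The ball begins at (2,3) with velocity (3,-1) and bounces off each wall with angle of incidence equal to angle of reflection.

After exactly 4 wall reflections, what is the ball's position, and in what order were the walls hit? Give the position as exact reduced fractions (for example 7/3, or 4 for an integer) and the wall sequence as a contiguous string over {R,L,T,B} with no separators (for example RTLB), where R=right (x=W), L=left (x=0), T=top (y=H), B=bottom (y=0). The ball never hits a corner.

Final position: (10,19/3)
Wall sequence: RBLR

1. t=8/3 → R at (10,1/3); v=(-3,-1)
2. t=1/3 → B at (9,0); v=(-3,1)
3. t=3 → L at (0,3); v=(3,1)
4. t=10/3 → R at (10,19/3); v=(-3,1)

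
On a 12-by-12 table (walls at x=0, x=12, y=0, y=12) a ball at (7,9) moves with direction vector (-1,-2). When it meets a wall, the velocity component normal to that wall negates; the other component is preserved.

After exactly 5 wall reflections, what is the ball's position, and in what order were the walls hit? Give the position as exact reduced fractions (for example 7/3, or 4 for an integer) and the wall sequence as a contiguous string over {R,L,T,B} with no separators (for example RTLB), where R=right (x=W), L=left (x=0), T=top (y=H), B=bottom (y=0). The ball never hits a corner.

Final position: (12,5)
Wall sequence: BLTBR

1. t=9/2 → B at (5/2,0); v=(-1,2)
2. t=5/2 → L at (0,5); v=(1,2)
3. t=7/2 → T at (7/2,12); v=(1,-2)
4. t=6 → B at (19/2,0); v=(1,2)
5. t=5/2 → R at (12,5); v=(-1,2)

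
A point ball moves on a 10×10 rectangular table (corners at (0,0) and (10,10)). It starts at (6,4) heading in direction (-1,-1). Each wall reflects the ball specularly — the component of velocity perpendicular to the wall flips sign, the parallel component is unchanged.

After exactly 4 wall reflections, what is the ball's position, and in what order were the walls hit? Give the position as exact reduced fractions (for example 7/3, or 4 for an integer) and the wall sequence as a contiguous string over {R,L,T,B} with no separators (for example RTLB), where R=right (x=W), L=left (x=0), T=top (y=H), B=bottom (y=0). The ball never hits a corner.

1. t=4 → B at (2,0); v=(-1,1)
2. t=2 → L at (0,2); v=(1,1)
3. t=8 → T at (8,10); v=(1,-1)
4. t=2 → R at (10,8); v=(-1,-1)

Final position: (10,8)
Wall sequence: BLTR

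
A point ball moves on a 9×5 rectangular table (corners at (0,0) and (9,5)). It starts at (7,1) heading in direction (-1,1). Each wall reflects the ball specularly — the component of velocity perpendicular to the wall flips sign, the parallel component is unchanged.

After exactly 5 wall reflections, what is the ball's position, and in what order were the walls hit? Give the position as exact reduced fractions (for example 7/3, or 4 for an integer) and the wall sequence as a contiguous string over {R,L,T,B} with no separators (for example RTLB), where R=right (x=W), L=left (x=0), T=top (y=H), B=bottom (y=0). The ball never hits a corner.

1. t=4 → T at (3,5); v=(-1,-1)
2. t=3 → L at (0,2); v=(1,-1)
3. t=2 → B at (2,0); v=(1,1)
4. t=5 → T at (7,5); v=(1,-1)
5. t=2 → R at (9,3); v=(-1,-1)

Final position: (9,3)
Wall sequence: TLBTR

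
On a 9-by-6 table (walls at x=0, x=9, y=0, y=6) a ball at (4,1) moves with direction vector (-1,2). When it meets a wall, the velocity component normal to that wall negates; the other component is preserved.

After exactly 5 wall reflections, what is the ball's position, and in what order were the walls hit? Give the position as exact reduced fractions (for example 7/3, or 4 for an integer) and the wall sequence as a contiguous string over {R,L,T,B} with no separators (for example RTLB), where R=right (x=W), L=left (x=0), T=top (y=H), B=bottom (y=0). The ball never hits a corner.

1. t=5/2 → T at (3/2,6); v=(-1,-2)
2. t=3/2 → L at (0,3); v=(1,-2)
3. t=3/2 → B at (3/2,0); v=(1,2)
4. t=3 → T at (9/2,6); v=(1,-2)
5. t=3 → B at (15/2,0); v=(1,2)

Final position: (15/2,0)
Wall sequence: TLBTB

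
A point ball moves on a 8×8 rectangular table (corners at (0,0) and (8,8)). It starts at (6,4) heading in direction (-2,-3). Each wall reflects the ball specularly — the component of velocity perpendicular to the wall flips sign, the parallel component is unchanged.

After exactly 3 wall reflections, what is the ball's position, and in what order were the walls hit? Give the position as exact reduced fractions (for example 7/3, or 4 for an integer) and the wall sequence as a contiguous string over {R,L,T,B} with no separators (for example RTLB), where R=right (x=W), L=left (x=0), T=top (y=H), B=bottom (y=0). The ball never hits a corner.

1. t=4/3 → B at (10/3,0); v=(-2,3)
2. t=5/3 → L at (0,5); v=(2,3)
3. t=1 → T at (2,8); v=(2,-3)

Final position: (2,8)
Wall sequence: BLT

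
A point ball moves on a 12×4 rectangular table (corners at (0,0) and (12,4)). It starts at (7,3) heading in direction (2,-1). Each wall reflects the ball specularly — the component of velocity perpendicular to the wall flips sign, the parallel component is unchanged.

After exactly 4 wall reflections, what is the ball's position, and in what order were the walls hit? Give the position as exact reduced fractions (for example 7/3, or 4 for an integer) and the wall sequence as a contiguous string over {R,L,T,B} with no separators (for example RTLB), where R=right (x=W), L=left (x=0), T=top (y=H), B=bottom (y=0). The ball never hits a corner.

1. t=5/2 → R at (12,1/2); v=(-2,-1)
2. t=1/2 → B at (11,0); v=(-2,1)
3. t=4 → T at (3,4); v=(-2,-1)
4. t=3/2 → L at (0,5/2); v=(2,-1)

Final position: (0,5/2)
Wall sequence: RBTL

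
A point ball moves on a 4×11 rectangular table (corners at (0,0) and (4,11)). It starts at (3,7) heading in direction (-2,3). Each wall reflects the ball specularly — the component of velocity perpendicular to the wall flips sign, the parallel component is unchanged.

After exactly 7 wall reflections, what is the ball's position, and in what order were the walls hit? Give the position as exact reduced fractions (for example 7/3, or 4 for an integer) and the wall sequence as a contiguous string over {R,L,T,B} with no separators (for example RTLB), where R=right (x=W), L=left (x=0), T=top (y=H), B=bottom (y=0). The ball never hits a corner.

Final position: (5/3,11)
Wall sequence: TLRBLRT

1. t=4/3 → T at (1/3,11); v=(-2,-3)
2. t=1/6 → L at (0,21/2); v=(2,-3)
3. t=2 → R at (4,9/2); v=(-2,-3)
4. t=3/2 → B at (1,0); v=(-2,3)
5. t=1/2 → L at (0,3/2); v=(2,3)
6. t=2 → R at (4,15/2); v=(-2,3)
7. t=7/6 → T at (5/3,11); v=(-2,-3)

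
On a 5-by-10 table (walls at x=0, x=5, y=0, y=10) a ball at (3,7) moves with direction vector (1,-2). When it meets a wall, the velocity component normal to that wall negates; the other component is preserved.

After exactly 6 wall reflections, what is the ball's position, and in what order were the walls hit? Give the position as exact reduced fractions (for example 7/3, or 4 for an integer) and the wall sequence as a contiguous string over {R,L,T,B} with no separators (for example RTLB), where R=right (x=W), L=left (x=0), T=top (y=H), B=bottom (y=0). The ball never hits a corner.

Final position: (7/2,0)
Wall sequence: RBLTRB

1. t=2 → R at (5,3); v=(-1,-2)
2. t=3/2 → B at (7/2,0); v=(-1,2)
3. t=7/2 → L at (0,7); v=(1,2)
4. t=3/2 → T at (3/2,10); v=(1,-2)
5. t=7/2 → R at (5,3); v=(-1,-2)
6. t=3/2 → B at (7/2,0); v=(-1,2)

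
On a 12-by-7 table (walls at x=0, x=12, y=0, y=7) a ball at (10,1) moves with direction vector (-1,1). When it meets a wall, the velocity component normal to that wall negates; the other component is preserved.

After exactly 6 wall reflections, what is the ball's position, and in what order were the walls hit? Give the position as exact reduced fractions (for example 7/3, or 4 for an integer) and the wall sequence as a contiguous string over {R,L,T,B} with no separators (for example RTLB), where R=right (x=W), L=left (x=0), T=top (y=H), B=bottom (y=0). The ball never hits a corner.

Final position: (7,0)
Wall sequence: TLBTRB

1. t=6 → T at (4,7); v=(-1,-1)
2. t=4 → L at (0,3); v=(1,-1)
3. t=3 → B at (3,0); v=(1,1)
4. t=7 → T at (10,7); v=(1,-1)
5. t=2 → R at (12,5); v=(-1,-1)
6. t=5 → B at (7,0); v=(-1,1)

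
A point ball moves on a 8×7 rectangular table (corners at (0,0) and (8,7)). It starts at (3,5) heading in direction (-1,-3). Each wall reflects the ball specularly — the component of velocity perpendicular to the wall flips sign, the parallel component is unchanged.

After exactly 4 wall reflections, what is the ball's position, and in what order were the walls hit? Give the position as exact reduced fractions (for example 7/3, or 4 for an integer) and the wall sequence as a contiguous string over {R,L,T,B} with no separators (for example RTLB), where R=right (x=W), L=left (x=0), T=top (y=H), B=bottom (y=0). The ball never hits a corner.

1. t=5/3 → B at (4/3,0); v=(-1,3)
2. t=4/3 → L at (0,4); v=(1,3)
3. t=1 → T at (1,7); v=(1,-3)
4. t=7/3 → B at (10/3,0); v=(1,3)

Final position: (10/3,0)
Wall sequence: BLTB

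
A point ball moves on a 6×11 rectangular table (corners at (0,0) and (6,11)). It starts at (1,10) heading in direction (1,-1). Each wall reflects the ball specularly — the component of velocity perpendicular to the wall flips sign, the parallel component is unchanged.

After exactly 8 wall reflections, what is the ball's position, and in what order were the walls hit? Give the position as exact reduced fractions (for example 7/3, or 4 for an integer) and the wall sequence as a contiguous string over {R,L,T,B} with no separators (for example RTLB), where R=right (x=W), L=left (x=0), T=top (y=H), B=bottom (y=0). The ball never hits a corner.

1. t=5 → R at (6,5); v=(-1,-1)
2. t=5 → B at (1,0); v=(-1,1)
3. t=1 → L at (0,1); v=(1,1)
4. t=6 → R at (6,7); v=(-1,1)
5. t=4 → T at (2,11); v=(-1,-1)
6. t=2 → L at (0,9); v=(1,-1)
7. t=6 → R at (6,3); v=(-1,-1)
8. t=3 → B at (3,0); v=(-1,1)

Final position: (3,0)
Wall sequence: RBLRTLRB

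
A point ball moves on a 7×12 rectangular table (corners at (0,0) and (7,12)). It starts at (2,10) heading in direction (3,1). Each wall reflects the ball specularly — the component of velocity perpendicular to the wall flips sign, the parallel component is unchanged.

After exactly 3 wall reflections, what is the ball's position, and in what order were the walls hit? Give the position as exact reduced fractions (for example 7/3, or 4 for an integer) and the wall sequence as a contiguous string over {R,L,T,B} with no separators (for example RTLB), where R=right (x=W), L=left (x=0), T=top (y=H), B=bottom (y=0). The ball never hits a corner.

1. t=5/3 → R at (7,35/3); v=(-3,1)
2. t=1/3 → T at (6,12); v=(-3,-1)
3. t=2 → L at (0,10); v=(3,-1)

Final position: (0,10)
Wall sequence: RTL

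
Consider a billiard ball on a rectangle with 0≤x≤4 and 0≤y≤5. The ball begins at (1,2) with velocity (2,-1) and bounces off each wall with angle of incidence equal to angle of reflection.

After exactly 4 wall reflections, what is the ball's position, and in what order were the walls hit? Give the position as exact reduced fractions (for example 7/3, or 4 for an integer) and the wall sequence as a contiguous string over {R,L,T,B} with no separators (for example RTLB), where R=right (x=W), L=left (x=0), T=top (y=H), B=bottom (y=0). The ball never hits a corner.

1. t=3/2 → R at (4,1/2); v=(-2,-1)
2. t=1/2 → B at (3,0); v=(-2,1)
3. t=3/2 → L at (0,3/2); v=(2,1)
4. t=2 → R at (4,7/2); v=(-2,1)

Final position: (4,7/2)
Wall sequence: RBLR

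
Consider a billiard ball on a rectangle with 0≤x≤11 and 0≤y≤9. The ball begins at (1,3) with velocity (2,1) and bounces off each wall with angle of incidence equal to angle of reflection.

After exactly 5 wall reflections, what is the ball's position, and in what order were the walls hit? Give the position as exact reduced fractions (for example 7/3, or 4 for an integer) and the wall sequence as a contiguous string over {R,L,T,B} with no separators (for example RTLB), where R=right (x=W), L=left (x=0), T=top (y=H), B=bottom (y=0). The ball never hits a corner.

Final position: (11,1)
Wall sequence: RTLBR

1. t=5 → R at (11,8); v=(-2,1)
2. t=1 → T at (9,9); v=(-2,-1)
3. t=9/2 → L at (0,9/2); v=(2,-1)
4. t=9/2 → B at (9,0); v=(2,1)
5. t=1 → R at (11,1); v=(-2,1)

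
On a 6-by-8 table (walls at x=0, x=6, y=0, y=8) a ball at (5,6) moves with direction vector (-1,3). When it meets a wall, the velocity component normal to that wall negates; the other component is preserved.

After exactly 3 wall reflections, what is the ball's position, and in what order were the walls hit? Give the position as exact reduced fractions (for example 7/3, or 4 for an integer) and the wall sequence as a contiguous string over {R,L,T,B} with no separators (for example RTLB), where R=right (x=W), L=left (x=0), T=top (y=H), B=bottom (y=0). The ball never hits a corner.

Final position: (0,5)
Wall sequence: TBL

1. t=2/3 → T at (13/3,8); v=(-1,-3)
2. t=8/3 → B at (5/3,0); v=(-1,3)
3. t=5/3 → L at (0,5); v=(1,3)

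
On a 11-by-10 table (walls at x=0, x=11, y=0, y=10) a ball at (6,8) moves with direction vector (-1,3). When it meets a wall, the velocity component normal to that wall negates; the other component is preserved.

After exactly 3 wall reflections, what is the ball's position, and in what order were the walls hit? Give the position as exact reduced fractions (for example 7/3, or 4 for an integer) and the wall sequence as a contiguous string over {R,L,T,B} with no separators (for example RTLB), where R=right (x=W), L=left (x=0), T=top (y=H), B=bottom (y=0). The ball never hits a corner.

1. t=2/3 → T at (16/3,10); v=(-1,-3)
2. t=10/3 → B at (2,0); v=(-1,3)
3. t=2 → L at (0,6); v=(1,3)

Final position: (0,6)
Wall sequence: TBL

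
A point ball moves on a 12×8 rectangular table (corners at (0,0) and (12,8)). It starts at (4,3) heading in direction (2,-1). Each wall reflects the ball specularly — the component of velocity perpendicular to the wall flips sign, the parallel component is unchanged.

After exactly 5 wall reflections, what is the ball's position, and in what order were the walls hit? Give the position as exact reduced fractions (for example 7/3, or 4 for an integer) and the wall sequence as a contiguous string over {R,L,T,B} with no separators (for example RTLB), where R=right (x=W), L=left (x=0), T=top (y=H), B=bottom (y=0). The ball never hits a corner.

Final position: (12,3)
Wall sequence: BRLTR

1. t=3 → B at (10,0); v=(2,1)
2. t=1 → R at (12,1); v=(-2,1)
3. t=6 → L at (0,7); v=(2,1)
4. t=1 → T at (2,8); v=(2,-1)
5. t=5 → R at (12,3); v=(-2,-1)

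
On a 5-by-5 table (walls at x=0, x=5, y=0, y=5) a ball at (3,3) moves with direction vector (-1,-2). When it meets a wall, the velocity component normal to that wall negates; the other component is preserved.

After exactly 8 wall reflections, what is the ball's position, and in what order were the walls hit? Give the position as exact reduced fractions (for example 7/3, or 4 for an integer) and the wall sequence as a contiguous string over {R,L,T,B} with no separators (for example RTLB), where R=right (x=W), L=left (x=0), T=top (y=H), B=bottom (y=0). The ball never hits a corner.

1. t=3/2 → B at (3/2,0); v=(-1,2)
2. t=3/2 → L at (0,3); v=(1,2)
3. t=1 → T at (1,5); v=(1,-2)
4. t=5/2 → B at (7/2,0); v=(1,2)
5. t=3/2 → R at (5,3); v=(-1,2)
6. t=1 → T at (4,5); v=(-1,-2)
7. t=5/2 → B at (3/2,0); v=(-1,2)
8. t=3/2 → L at (0,3); v=(1,2)

Final position: (0,3)
Wall sequence: BLTBRTBL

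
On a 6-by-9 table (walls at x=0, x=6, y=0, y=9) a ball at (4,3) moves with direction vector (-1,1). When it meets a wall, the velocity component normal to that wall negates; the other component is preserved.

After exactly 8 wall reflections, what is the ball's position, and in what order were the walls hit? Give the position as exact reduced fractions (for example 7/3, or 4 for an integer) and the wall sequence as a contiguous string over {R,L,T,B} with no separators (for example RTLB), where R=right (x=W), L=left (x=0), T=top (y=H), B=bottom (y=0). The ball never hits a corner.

1. t=4 → L at (0,7); v=(1,1)
2. t=2 → T at (2,9); v=(1,-1)
3. t=4 → R at (6,5); v=(-1,-1)
4. t=5 → B at (1,0); v=(-1,1)
5. t=1 → L at (0,1); v=(1,1)
6. t=6 → R at (6,7); v=(-1,1)
7. t=2 → T at (4,9); v=(-1,-1)
8. t=4 → L at (0,5); v=(1,-1)

Final position: (0,5)
Wall sequence: LTRBLRTL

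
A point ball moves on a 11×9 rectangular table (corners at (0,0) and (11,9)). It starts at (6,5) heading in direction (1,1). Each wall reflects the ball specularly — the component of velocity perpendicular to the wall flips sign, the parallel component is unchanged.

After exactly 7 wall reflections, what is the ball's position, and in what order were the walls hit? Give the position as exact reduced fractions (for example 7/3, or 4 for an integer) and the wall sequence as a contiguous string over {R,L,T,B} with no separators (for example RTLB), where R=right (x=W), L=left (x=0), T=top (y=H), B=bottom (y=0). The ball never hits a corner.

1. t=4 → T at (10,9); v=(1,-1)
2. t=1 → R at (11,8); v=(-1,-1)
3. t=8 → B at (3,0); v=(-1,1)
4. t=3 → L at (0,3); v=(1,1)
5. t=6 → T at (6,9); v=(1,-1)
6. t=5 → R at (11,4); v=(-1,-1)
7. t=4 → B at (7,0); v=(-1,1)

Final position: (7,0)
Wall sequence: TRBLTRB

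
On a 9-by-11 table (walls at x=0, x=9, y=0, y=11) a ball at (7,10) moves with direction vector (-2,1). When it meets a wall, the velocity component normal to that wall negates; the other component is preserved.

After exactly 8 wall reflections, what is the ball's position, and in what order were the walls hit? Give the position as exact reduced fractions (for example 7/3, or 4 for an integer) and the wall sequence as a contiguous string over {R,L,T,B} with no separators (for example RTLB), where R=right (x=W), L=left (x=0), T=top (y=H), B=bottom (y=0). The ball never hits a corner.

1. t=1 → T at (5,11); v=(-2,-1)
2. t=5/2 → L at (0,17/2); v=(2,-1)
3. t=9/2 → R at (9,4); v=(-2,-1)
4. t=4 → B at (1,0); v=(-2,1)
5. t=1/2 → L at (0,1/2); v=(2,1)
6. t=9/2 → R at (9,5); v=(-2,1)
7. t=9/2 → L at (0,19/2); v=(2,1)
8. t=3/2 → T at (3,11); v=(2,-1)

Final position: (3,11)
Wall sequence: TLRBLRLT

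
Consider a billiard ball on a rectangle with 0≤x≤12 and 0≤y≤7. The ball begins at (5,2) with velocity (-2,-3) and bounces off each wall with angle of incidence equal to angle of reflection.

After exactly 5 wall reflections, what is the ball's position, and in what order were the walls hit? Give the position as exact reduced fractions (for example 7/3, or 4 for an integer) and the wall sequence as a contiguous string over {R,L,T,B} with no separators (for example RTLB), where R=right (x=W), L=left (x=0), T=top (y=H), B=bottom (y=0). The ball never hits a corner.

1. t=2/3 → B at (11/3,0); v=(-2,3)
2. t=11/6 → L at (0,11/2); v=(2,3)
3. t=1/2 → T at (1,7); v=(2,-3)
4. t=7/3 → B at (17/3,0); v=(2,3)
5. t=7/3 → T at (31/3,7); v=(2,-3)

Final position: (31/3,7)
Wall sequence: BLTBT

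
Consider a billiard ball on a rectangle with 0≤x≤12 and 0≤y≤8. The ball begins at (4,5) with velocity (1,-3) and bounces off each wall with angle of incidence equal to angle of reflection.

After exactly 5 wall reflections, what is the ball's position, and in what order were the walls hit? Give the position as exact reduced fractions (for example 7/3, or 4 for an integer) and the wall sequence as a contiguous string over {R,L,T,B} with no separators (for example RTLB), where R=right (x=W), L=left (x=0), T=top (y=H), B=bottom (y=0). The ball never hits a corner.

Final position: (31/3,8)
Wall sequence: BTBRT

1. t=5/3 → B at (17/3,0); v=(1,3)
2. t=8/3 → T at (25/3,8); v=(1,-3)
3. t=8/3 → B at (11,0); v=(1,3)
4. t=1 → R at (12,3); v=(-1,3)
5. t=5/3 → T at (31/3,8); v=(-1,-3)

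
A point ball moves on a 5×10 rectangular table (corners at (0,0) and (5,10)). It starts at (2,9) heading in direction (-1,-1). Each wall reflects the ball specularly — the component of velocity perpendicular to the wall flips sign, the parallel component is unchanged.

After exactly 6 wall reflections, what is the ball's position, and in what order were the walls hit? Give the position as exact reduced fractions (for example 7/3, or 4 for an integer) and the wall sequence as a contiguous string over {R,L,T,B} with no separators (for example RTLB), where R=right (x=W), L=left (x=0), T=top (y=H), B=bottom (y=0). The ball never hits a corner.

Final position: (3,10)
Wall sequence: LRBLRT

1. t=2 → L at (0,7); v=(1,-1)
2. t=5 → R at (5,2); v=(-1,-1)
3. t=2 → B at (3,0); v=(-1,1)
4. t=3 → L at (0,3); v=(1,1)
5. t=5 → R at (5,8); v=(-1,1)
6. t=2 → T at (3,10); v=(-1,-1)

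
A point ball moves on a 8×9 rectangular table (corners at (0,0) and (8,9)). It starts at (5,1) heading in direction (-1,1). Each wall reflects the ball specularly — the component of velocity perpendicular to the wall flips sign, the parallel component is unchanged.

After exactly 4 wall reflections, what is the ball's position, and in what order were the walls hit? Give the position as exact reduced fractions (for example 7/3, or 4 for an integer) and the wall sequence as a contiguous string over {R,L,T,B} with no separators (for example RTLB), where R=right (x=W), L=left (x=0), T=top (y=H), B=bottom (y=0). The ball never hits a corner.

1. t=5 → L at (0,6); v=(1,1)
2. t=3 → T at (3,9); v=(1,-1)
3. t=5 → R at (8,4); v=(-1,-1)
4. t=4 → B at (4,0); v=(-1,1)

Final position: (4,0)
Wall sequence: LTRB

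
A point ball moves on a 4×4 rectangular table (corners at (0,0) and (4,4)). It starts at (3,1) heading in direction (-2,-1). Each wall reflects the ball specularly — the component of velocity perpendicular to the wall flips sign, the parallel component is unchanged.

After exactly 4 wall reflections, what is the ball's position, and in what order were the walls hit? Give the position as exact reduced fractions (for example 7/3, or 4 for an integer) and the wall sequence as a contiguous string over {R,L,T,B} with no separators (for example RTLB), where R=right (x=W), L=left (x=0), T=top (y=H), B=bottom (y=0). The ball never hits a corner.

Final position: (1,4)
Wall sequence: BLRT

1. t=1 → B at (1,0); v=(-2,1)
2. t=1/2 → L at (0,1/2); v=(2,1)
3. t=2 → R at (4,5/2); v=(-2,1)
4. t=3/2 → T at (1,4); v=(-2,-1)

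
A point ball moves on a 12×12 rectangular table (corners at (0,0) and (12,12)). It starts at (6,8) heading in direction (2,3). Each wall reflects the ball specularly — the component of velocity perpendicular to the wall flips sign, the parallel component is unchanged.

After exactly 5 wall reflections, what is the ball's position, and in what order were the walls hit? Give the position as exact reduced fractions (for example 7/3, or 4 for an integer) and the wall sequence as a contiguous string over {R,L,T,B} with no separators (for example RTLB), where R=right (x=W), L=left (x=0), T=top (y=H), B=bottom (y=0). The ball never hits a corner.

1. t=4/3 → T at (26/3,12); v=(2,-3)
2. t=5/3 → R at (12,7); v=(-2,-3)
3. t=7/3 → B at (22/3,0); v=(-2,3)
4. t=11/3 → L at (0,11); v=(2,3)
5. t=1/3 → T at (2/3,12); v=(2,-3)

Final position: (2/3,12)
Wall sequence: TRBLT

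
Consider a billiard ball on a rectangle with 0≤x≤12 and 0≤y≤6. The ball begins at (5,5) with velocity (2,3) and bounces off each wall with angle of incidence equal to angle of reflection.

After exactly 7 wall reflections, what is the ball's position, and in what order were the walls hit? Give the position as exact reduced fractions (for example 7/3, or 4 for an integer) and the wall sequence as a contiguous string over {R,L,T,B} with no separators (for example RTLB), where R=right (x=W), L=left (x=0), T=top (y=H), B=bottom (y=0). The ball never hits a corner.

Final position: (0,5/2)
Wall sequence: TBRTBTL

1. t=1/3 → T at (17/3,6); v=(2,-3)
2. t=2 → B at (29/3,0); v=(2,3)
3. t=7/6 → R at (12,7/2); v=(-2,3)
4. t=5/6 → T at (31/3,6); v=(-2,-3)
5. t=2 → B at (19/3,0); v=(-2,3)
6. t=2 → T at (7/3,6); v=(-2,-3)
7. t=7/6 → L at (0,5/2); v=(2,-3)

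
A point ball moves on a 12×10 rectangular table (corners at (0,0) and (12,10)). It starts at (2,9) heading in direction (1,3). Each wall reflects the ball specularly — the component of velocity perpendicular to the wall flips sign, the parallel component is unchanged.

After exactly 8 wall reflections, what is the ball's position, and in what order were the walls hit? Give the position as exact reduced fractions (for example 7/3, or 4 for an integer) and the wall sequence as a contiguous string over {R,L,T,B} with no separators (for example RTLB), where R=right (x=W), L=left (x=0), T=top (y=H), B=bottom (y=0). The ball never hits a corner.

1. t=1/3 → T at (7/3,10); v=(1,-3)
2. t=10/3 → B at (17/3,0); v=(1,3)
3. t=10/3 → T at (9,10); v=(1,-3)
4. t=3 → R at (12,1); v=(-1,-3)
5. t=1/3 → B at (35/3,0); v=(-1,3)
6. t=10/3 → T at (25/3,10); v=(-1,-3)
7. t=10/3 → B at (5,0); v=(-1,3)
8. t=10/3 → T at (5/3,10); v=(-1,-3)

Final position: (5/3,10)
Wall sequence: TBTRBTBT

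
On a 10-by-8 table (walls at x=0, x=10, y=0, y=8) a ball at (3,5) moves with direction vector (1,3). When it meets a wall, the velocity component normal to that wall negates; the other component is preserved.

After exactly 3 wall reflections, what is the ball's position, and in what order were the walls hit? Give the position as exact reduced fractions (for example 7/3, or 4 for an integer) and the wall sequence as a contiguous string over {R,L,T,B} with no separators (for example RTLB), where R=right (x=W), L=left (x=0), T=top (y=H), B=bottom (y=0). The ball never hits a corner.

Final position: (28/3,8)
Wall sequence: TBT

1. t=1 → T at (4,8); v=(1,-3)
2. t=8/3 → B at (20/3,0); v=(1,3)
3. t=8/3 → T at (28/3,8); v=(1,-3)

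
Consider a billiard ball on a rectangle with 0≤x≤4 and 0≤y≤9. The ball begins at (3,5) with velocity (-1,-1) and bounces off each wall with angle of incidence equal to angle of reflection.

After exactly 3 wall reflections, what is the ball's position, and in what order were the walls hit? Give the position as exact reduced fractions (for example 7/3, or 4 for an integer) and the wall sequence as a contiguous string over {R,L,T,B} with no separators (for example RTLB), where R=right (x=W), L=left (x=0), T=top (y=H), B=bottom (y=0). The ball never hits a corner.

1. t=3 → L at (0,2); v=(1,-1)
2. t=2 → B at (2,0); v=(1,1)
3. t=2 → R at (4,2); v=(-1,1)

Final position: (4,2)
Wall sequence: LBR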